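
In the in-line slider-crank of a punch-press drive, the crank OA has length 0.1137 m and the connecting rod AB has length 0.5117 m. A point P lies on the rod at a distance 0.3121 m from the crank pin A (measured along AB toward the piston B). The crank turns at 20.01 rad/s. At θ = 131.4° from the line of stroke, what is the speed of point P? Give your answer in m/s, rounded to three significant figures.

ω = 20.01 rad/s.  Crank-pin speed |V_A| = rω = 2.2751 m/s, perpendicular to OA.
Rod angle: sinφ = −(r/L) sinθ ⇒ φ = -9.595°; ω_rod = −rω cosθ/√(L²−r²sin²θ) = +2.9821 rad/s.
V_P = V_A + ω_rod × AP, with AP = 0.3121 m along the rod.
Components: V_Px = −rω sinθ − a·ω_rod·sinφ = -1.5515 m/s;  V_Py = rω cosθ + a·ω_rod·cosφ = -0.58689 m/s.
|V_P| = √(V_Px² + V_Py²) = 1.6588 m/s.

1.66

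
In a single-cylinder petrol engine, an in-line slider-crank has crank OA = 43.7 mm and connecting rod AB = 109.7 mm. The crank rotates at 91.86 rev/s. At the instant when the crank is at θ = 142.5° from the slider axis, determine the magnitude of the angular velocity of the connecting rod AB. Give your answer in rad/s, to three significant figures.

188

ω = 577.2 rad/s (converted from 91.86 rev/s).
The rod makes angle φ with the slider axis where L sinφ = r sinθ; differentiating, L cosφ·φ̇ = r ω cosθ.
L cosφ = √(L² − r² sin²θ) = 0.10643 m.
|ω_rod| = r ω |cosθ| / √(L² − r² sin²θ) = 0.0437·577.2·0.79335/0.10643 = 188.02 rad/s.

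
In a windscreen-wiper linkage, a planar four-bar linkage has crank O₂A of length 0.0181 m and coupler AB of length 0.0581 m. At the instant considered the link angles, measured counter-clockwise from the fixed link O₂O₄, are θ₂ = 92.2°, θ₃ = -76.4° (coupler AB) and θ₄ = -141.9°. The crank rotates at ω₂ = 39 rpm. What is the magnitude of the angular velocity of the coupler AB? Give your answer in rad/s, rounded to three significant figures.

ω₂ = 4.084 rad/s (from 39 rpm).
Differentiating the loop-closure r₂e^{iθ₂}+r₃e^{iθ₃}=r₁+r₄e^{iθ₄} gives r₂ω₂e^{iθ₂}+r₃ω₃e^{iθ₃}=r₄ω₄e^{iθ₄}.
Eliminating the other unknown: ω₃ = r₂ω₂ sin(θ₄−θ₂) / [r₃ sin(θ₃−θ₄)].
Numerator sine = +0.81004; denominator sine = +0.90996.
Result = 0.0181·4.084·(+0.81004) / (0.0581·(+0.90996)) = +1.1326 rad/s; magnitude 1.1326 rad/s.

1.13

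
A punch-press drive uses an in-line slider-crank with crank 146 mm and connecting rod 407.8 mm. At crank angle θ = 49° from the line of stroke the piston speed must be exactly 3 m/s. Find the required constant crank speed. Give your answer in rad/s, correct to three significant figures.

21.9

For an in-line slider-crank, |v_piston| = rω|sinθ|·[1 + r cosθ/√(L² − r² sin²θ)].
With r = 0.146 m, L = 0.4078 m, θ = 49°: the bracketed kinematic factor |dx/dθ| = 0.13707 m.
ω = v/|dx/dθ| = 3/0.13707 = 21.887 rad/s.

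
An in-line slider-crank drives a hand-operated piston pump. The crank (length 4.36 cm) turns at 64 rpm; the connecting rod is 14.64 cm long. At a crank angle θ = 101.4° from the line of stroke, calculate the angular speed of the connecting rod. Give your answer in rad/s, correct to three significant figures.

ω = 6.702 rad/s (converted from 64 rpm).
The rod makes angle φ with the slider axis where L sinφ = r sinθ; differentiating, L cosφ·φ̇ = r ω cosθ.
L cosφ = √(L² − r² sin²θ) = 0.14002 m.
|ω_rod| = r ω |cosθ| / √(L² − r² sin²θ) = 0.0436·6.702·0.19766/0.14002 = 0.41249 rad/s.

0.412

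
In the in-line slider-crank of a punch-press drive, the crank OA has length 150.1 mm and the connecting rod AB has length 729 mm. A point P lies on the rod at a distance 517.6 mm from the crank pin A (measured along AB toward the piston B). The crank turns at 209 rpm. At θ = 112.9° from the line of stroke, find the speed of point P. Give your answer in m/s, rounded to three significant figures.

2.87

ω = 21.89 rad/s.  Crank-pin speed |V_A| = rω = 3.2852 m/s, perpendicular to OA.
Rod angle: sinφ = −(r/L) sinθ ⇒ φ = -10.934°; ω_rod = −rω cosθ/√(L²−r²sin²θ) = +1.786 rad/s.
V_P = V_A + ω_rod × AP, with AP = 0.5176 m along the rod.
Components: V_Px = −rω sinθ − a·ω_rod·sinφ = -2.8509 m/s;  V_Py = rω cosθ + a·ω_rod·cosφ = -0.3707 m/s.
|V_P| = √(V_Px² + V_Py²) = 2.8749 m/s.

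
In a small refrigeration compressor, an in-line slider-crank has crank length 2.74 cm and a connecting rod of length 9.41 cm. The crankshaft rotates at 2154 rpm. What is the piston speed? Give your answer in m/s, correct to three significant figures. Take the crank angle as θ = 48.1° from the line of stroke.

ω = 2π·2154/60 = 225.6 rad/s
For an in-line slider-crank, x = r cosθ + √(L² − r² sin²θ), so v = −rω sinθ·[1 + r cosθ/√(L² − r² sin²θ)].
With r = 0.0274 m, L = 0.0941 m, θ = 48.1°: √(L² − r² sin²θ) = 0.091863 m.
v = −0.0274·225.6·0.74431·[1 + 0.0274·0.66783/0.091863] = -5.5166 m/s.
|v| = 5.5166 m/s.

5.52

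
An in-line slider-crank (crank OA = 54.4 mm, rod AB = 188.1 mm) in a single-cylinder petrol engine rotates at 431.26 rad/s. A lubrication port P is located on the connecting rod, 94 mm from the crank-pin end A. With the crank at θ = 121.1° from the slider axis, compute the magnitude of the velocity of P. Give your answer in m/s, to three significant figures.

19.5

ω = 431.3 rad/s.  Crank-pin speed |V_A| = rω = 23.461 m/s, perpendicular to OA.
Rod angle: sinφ = −(r/L) sinθ ⇒ φ = -14.338°; ω_rod = −rω cosθ/√(L²−r²sin²θ) = +66.495 rad/s.
V_P = V_A + ω_rod × AP, with AP = 0.094 m along the rod.
Components: V_Px = −rω sinθ − a·ω_rod·sinφ = -18.541 m/s;  V_Py = rω cosθ + a·ω_rod·cosφ = -6.0623 m/s.
|V_P| = √(V_Px² + V_Py²) = 19.507 m/s.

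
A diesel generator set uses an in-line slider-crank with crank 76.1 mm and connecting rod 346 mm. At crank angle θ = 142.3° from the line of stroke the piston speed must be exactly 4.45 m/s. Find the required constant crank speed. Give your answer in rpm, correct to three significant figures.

1110

For an in-line slider-crank, |v_piston| = rω|sinθ|·[1 + r cosθ/√(L² − r² sin²θ)].
With r = 0.0761 m, L = 0.346 m, θ = 142.3°: the bracketed kinematic factor |dx/dθ| = 0.038364 m.
ω = v/|dx/dθ| = 4.45/0.038364 = 115.99 rad/s.
N = 60ω/(2π) = 1107.7 rpm.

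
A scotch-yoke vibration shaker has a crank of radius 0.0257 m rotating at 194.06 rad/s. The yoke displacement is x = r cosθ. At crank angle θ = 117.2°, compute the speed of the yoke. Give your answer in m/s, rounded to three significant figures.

4.44

ω = 194.1 rad/s
x = r cosθ ⇒ ẋ = −rω sinθ.
|v| = rω|sinθ| = 0.0257·194.1·|sin 117.2°| = 4.4358 m/s.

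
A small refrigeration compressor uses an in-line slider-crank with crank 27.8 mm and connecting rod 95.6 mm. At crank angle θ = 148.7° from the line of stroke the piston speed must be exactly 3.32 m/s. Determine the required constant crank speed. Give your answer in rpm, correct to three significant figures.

For an in-line slider-crank, |v_piston| = rω|sinθ|·[1 + r cosθ/√(L² − r² sin²θ)].
With r = 0.0278 m, L = 0.0956 m, θ = 148.7°: the bracketed kinematic factor |dx/dθ| = 0.010812 m.
ω = v/|dx/dθ| = 3.32/0.010812 = 307.06 rad/s.
N = 60ω/(2π) = 2932.2 rpm.

2930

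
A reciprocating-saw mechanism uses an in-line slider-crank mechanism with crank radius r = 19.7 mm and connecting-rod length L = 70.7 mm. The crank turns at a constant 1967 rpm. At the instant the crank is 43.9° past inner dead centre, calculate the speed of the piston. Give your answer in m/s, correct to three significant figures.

3.39

ω = 2π·1967/60 = 206 rad/s
For an in-line slider-crank, x = r cosθ + √(L² − r² sin²θ), so v = −rω sinθ·[1 + r cosθ/√(L² − r² sin²θ)].
With r = 0.0197 m, L = 0.0707 m, θ = 43.9°: √(L² − r² sin²θ) = 0.069368 m.
v = −0.0197·206·0.69340·[1 + 0.0197·0.72055/0.069368] = -3.3895 m/s.
|v| = 3.3895 m/s.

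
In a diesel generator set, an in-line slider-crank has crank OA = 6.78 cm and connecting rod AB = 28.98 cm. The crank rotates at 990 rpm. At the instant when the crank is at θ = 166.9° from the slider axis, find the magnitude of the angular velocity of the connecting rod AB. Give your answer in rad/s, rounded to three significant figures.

23.7

ω = 103.7 rad/s (converted from 990 rpm).
The rod makes angle φ with the slider axis where L sinφ = r sinθ; differentiating, L cosφ·φ̇ = r ω cosθ.
L cosφ = √(L² − r² sin²θ) = 0.28939 m.
|ω_rod| = r ω |cosθ| / √(L² − r² sin²θ) = 0.0678·103.7·0.97398/0.28939 = 23.657 rad/s.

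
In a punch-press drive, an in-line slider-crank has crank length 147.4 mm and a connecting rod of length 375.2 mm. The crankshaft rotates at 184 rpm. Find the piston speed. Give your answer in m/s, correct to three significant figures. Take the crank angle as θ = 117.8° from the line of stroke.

2.02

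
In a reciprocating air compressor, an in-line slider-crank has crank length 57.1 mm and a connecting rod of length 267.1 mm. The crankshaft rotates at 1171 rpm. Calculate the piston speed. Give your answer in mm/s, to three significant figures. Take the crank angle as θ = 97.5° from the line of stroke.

6740

ω = 2π·1171/60 = 122.6 rad/s
For an in-line slider-crank, x = r cosθ + √(L² − r² sin²θ), so v = −rω sinθ·[1 + r cosθ/√(L² − r² sin²θ)].
With r = 0.0571 m, L = 0.2671 m, θ = 97.5°: √(L² − r² sin²θ) = 0.26103 m.
v = −0.0571·122.6·0.99144·[1 + 0.0571·-0.13053/0.26103] = -6.7439 m/s.
|v| = 6.7439 m/s = 6743.9 mm/s.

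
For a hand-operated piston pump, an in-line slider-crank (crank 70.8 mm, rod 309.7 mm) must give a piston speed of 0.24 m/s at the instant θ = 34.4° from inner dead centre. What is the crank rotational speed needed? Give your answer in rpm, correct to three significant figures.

48.1

For an in-line slider-crank, |v_piston| = rω|sinθ|·[1 + r cosθ/√(L² − r² sin²θ)].
With r = 0.0708 m, L = 0.3097 m, θ = 34.4°: the bracketed kinematic factor |dx/dθ| = 0.047608 m.
ω = v/|dx/dθ| = 0.24/0.047608 = 5.0411 rad/s.
N = 60ω/(2π) = 48.139 rpm.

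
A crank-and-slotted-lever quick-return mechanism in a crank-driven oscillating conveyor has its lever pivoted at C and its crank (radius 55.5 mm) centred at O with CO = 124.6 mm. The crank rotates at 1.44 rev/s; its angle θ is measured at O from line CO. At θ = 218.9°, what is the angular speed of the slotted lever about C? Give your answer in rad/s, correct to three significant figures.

2.66

ω = 9.048 rad/s (from 1.44 rev/s).
Crank pin A relative to C: A = (d + r cosθ, r sinθ); lever angle φ = atan2(r sinθ, d + r cosθ).
Differentiating tanφ: φ̇ = rω(d cosθ + r)/(d² + r² + 2dr cosθ).
d² + r² + 2dr cosθ = |CA|² = 0.00784184 m²;  d cosθ + r = -0.041469 m.
|ω_lever| = |0.0555·9.048·-0.041469| / 0.00784184 = 2.6555 rad/s.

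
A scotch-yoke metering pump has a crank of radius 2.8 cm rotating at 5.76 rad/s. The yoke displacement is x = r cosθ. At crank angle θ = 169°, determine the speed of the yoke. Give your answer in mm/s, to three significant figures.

ω = 5.76 rad/s
x = r cosθ ⇒ ẋ = −rω sinθ.
|v| = rω|sinθ| = 0.028·5.76·|sin 169°| = 0.030774 m/s = 30.774 mm/s.

30.8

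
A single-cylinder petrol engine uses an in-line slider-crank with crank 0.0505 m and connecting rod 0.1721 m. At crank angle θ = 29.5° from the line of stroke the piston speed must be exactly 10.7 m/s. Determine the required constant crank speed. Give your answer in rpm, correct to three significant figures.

3270

For an in-line slider-crank, |v_piston| = rω|sinθ|·[1 + r cosθ/√(L² − r² sin²θ)].
With r = 0.0505 m, L = 0.1721 m, θ = 29.5°: the bracketed kinematic factor |dx/dθ| = 0.031286 m.
ω = v/|dx/dθ| = 10.7/0.031286 = 342.01 rad/s.
N = 60ω/(2π) = 3266 rpm.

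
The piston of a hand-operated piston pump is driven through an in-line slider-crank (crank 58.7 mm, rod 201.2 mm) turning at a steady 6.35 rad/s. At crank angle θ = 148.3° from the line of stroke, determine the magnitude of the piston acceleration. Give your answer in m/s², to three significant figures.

1.69

ω = 6.35 rad/s
x(θ) = r cosθ + √(L² − r² sin²θ); with ω constant, a = ω²·d²x/dθ².
d²x/dθ² = −r cosθ − r²(cos2θ)/√u − r⁴ sin²2θ/(4u^{3/2}),  u = L² − r² sin²θ = 0.03953 m².
Substituting r = 0.0587 m, L = 0.2012 m, θ = 148.3°: d²x/dθ² = +0.041881 m.
a = ω²·d²x/dθ² = (6.35)²·(+0.041881) = +1.6887 m/s²;  |a| = 1.6887 m/s².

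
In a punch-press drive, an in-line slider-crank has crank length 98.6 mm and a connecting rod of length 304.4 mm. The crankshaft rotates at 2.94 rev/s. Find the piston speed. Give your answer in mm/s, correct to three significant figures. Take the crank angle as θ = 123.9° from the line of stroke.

1230

ω = 2π·2.94 = 18.47 rad/s
For an in-line slider-crank, x = r cosθ + √(L² − r² sin²θ), so v = −rω sinθ·[1 + r cosθ/√(L² − r² sin²θ)].
With r = 0.0986 m, L = 0.3044 m, θ = 123.9°: √(L² − r² sin²θ) = 0.29319 m.
v = −0.0986·18.47·0.83001·[1 + 0.0986·-0.55775/0.29319] = -1.2282 m/s.
|v| = 1.2282 m/s = 1228.2 mm/s.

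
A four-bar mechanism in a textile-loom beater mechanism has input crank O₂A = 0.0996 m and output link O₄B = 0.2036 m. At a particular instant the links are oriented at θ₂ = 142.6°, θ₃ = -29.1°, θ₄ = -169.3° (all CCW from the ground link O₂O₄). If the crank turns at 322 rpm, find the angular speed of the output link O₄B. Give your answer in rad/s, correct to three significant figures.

ω₂ = 33.72 rad/s (from 322 rpm).
Differentiating the loop-closure r₂e^{iθ₂}+r₃e^{iθ₃}=r₁+r₄e^{iθ₄} gives r₂ω₂e^{iθ₂}+r₃ω₃e^{iθ₃}=r₄ω₄e^{iθ₄}.
Eliminating the other unknown: ω₄ = r₂ω₂ sin(θ₂−θ₃) / [r₄ sin(θ₄−θ₃)].
Numerator sine = +0.14436; denominator sine = -0.64011.
Result = 0.0996·33.72·(+0.14436) / (0.2036·(-0.64011)) = -3.72 rad/s; magnitude 3.72 rad/s.

3.72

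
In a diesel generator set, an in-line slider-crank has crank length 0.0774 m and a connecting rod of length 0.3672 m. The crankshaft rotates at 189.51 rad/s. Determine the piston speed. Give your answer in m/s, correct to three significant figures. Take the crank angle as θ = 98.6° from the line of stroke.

14.0

ω = 189.5 rad/s
For an in-line slider-crank, x = r cosθ + √(L² − r² sin²θ), so v = −rω sinθ·[1 + r cosθ/√(L² − r² sin²θ)].
With r = 0.0774 m, L = 0.3672 m, θ = 98.6°: √(L² − r² sin²θ) = 0.35914 m.
v = −0.0774·189.5·0.98876·[1 + 0.0774·-0.14954/0.35914] = -14.036 m/s.
|v| = 14.036 m/s.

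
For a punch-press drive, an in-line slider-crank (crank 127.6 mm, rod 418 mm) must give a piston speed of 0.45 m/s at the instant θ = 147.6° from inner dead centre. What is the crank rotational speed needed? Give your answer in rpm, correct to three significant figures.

85.1

For an in-line slider-crank, |v_piston| = rω|sinθ|·[1 + r cosθ/√(L² − r² sin²θ)].
With r = 0.1276 m, L = 0.418 m, θ = 147.6°: the bracketed kinematic factor |dx/dθ| = 0.050509 m.
ω = v/|dx/dθ| = 0.45/0.050509 = 8.9094 rad/s.
N = 60ω/(2π) = 85.078 rpm.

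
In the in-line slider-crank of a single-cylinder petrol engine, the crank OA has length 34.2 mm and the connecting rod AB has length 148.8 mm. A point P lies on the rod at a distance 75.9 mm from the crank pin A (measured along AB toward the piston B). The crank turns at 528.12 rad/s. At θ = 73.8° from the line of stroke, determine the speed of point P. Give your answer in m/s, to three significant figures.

18.1

ω = 528.1 rad/s.  Crank-pin speed |V_A| = rω = 18.062 m/s, perpendicular to OA.
Rod angle: sinφ = −(r/L) sinθ ⇒ φ = -12.751°; ω_rod = −rω cosθ/√(L²−r²sin²θ) = -34.721 rad/s.
V_P = V_A + ω_rod × AP, with AP = 0.0759 m along the rod.
Components: V_Px = −rω sinθ − a·ω_rod·sinφ = -17.926 m/s;  V_Py = rω cosθ + a·ω_rod·cosφ = +2.4687 m/s.
|V_P| = √(V_Px² + V_Py²) = 18.095 m/s.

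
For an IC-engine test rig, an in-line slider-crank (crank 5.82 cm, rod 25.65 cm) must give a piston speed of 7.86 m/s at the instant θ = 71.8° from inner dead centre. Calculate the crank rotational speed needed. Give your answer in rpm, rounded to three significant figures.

For an in-line slider-crank, |v_piston| = rω|sinθ|·[1 + r cosθ/√(L² − r² sin²θ)].
With r = 0.0582 m, L = 0.2565 m, θ = 71.8°: the bracketed kinematic factor |dx/dθ| = 0.059301 m.
ω = v/|dx/dθ| = 7.86/0.059301 = 132.54 rad/s.
N = 60ω/(2π) = 1265.7 rpm.

1270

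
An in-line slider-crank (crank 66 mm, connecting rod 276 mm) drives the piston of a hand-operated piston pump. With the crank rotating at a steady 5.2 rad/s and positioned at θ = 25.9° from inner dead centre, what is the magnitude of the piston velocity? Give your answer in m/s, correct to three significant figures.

0.182

ω = 5.2 rad/s
For an in-line slider-crank, x = r cosθ + √(L² − r² sin²θ), so v = −rω sinθ·[1 + r cosθ/√(L² − r² sin²θ)].
With r = 0.066 m, L = 0.276 m, θ = 25.9°: √(L² − r² sin²θ) = 0.27449 m.
v = −0.066·5.2·0.43680·[1 + 0.066·0.89956/0.27449] = -0.18234 m/s.
|v| = 0.18234 m/s.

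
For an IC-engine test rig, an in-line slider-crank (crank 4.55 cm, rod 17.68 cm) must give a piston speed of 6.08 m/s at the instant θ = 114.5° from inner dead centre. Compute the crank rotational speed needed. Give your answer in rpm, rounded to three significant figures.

For an in-line slider-crank, |v_piston| = rω|sinθ|·[1 + r cosθ/√(L² − r² sin²θ)].
With r = 0.0455 m, L = 0.1768 m, θ = 114.5°: the bracketed kinematic factor |dx/dθ| = 0.036858 m.
ω = v/|dx/dθ| = 6.08/0.036858 = 164.96 rad/s.
N = 60ω/(2π) = 1575.2 rpm.

1580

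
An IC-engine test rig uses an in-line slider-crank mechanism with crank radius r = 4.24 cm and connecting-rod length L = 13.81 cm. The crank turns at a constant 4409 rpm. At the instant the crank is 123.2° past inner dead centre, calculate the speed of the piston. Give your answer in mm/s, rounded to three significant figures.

13500

ω = 2π·4409/60 = 461.7 rad/s
For an in-line slider-crank, x = r cosθ + √(L² − r² sin²θ), so v = −rω sinθ·[1 + r cosθ/√(L² − r² sin²θ)].
With r = 0.0424 m, L = 0.1381 m, θ = 123.2°: √(L² − r² sin²θ) = 0.13346 m.
v = −0.0424·461.7·0.83676·[1 + 0.0424·-0.54756/0.13346] = -13.531 m/s.
|v| = 13.531 m/s = 13531 mm/s.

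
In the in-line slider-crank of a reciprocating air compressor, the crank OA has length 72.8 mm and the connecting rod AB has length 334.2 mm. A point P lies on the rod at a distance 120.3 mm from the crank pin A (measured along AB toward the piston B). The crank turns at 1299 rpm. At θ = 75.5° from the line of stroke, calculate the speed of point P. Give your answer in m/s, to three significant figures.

ω = 136 rad/s.  Crank-pin speed |V_A| = rω = 9.9031 m/s, perpendicular to OA.
Rod angle: sinφ = −(r/L) sinθ ⇒ φ = -12.175°; ω_rod = −rω cosθ/√(L²−r²sin²θ) = -7.59 rad/s.
V_P = V_A + ω_rod × AP, with AP = 0.1203 m along the rod.
Components: V_Px = −rω sinθ − a·ω_rod·sinφ = -9.7802 m/s;  V_Py = rω cosθ + a·ω_rod·cosφ = +1.587 m/s.
|V_P| = √(V_Px² + V_Py²) = 9.9081 m/s.

9.91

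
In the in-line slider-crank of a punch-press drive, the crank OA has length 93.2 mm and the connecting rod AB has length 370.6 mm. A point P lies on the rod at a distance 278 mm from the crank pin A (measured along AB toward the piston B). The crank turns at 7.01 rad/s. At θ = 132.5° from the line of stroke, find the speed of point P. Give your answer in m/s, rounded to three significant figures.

ω = 7.01 rad/s.  Crank-pin speed |V_A| = rω = 0.65333 m/s, perpendicular to OA.
Rod angle: sinφ = −(r/L) sinθ ⇒ φ = -10.685°; ω_rod = −rω cosθ/√(L²−r²sin²θ) = +1.212 rad/s.
V_P = V_A + ω_rod × AP, with AP = 0.278 m along the rod.
Components: V_Px = −rω sinθ − a·ω_rod·sinφ = -0.41921 m/s;  V_Py = rω cosθ + a·ω_rod·cosφ = -0.11029 m/s.
|V_P| = √(V_Px² + V_Py²) = 0.43348 m/s.

0.433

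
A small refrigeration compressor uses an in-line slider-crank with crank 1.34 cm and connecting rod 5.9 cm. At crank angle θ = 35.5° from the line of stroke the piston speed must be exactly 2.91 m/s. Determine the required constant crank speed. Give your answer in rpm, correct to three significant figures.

For an in-line slider-crank, |v_piston| = rω|sinθ|·[1 + r cosθ/√(L² − r² sin²θ)].
With r = 0.0134 m, L = 0.059 m, θ = 35.5°: the bracketed kinematic factor |dx/dθ| = 0.0092329 m.
ω = v/|dx/dθ| = 2.91/0.0092329 = 315.18 rad/s.
N = 60ω/(2π) = 3009.7 rpm.

3010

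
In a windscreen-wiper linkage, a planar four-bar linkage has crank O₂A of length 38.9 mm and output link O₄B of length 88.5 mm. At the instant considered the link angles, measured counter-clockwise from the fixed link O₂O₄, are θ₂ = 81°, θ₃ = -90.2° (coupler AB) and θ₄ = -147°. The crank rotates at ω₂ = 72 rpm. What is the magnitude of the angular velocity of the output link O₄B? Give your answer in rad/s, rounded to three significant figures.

ω₂ = 7.54 rad/s (from 72 rpm).
Differentiating the loop-closure r₂e^{iθ₂}+r₃e^{iθ₃}=r₁+r₄e^{iθ₄} gives r₂ω₂e^{iθ₂}+r₃ω₃e^{iθ₃}=r₄ω₄e^{iθ₄}.
Eliminating the other unknown: ω₄ = r₂ω₂ sin(θ₂−θ₃) / [r₄ sin(θ₄−θ₃)].
Numerator sine = +0.15299; denominator sine = -0.83676.
Result = 0.0389·7.54·(+0.15299) / (0.0885·(-0.83676)) = -0.60592 rad/s; magnitude 0.60592 rad/s.

0.606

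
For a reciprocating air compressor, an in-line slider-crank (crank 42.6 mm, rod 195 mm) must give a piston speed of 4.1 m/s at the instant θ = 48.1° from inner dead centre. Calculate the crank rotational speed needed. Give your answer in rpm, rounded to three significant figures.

For an in-line slider-crank, |v_piston| = rω|sinθ|·[1 + r cosθ/√(L² − r² sin²θ)].
With r = 0.0426 m, L = 0.195 m, θ = 48.1°: the bracketed kinematic factor |dx/dθ| = 0.036396 m.
ω = v/|dx/dθ| = 4.1/0.036396 = 112.65 rad/s.
N = 60ω/(2π) = 1075.7 rpm.

1080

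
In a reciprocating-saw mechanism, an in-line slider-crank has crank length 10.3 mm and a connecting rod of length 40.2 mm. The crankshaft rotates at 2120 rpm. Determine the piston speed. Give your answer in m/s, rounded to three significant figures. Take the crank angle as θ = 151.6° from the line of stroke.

0.841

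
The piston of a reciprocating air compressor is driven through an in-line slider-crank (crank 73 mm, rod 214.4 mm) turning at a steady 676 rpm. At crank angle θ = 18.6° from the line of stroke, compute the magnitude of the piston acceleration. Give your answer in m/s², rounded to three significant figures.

448

ω = 2π·676/60 = 70.79 rad/s
x(θ) = r cosθ + √(L² − r² sin²θ); with ω constant, a = ω²·d²x/dθ².
d²x/dθ² = −r cosθ − r²(cos2θ)/√u − r⁴ sin²2θ/(4u^{3/2}),  u = L² − r² sin²θ = 0.0454252 m².
Substituting r = 0.073 m, L = 0.2144 m, θ = 18.6°: d²x/dθ² = -0.089371 m.
a = ω²·d²x/dθ² = (70.79)²·(-0.089371) = -447.87 m/s²;  |a| = 447.87 m/s².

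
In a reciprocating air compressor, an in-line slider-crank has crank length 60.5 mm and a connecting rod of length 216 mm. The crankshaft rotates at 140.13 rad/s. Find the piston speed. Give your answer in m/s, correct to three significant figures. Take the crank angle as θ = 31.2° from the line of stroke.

5.46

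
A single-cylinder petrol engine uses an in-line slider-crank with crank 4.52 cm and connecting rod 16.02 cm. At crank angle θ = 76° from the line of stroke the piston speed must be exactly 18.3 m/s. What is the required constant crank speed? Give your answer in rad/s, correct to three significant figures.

390

For an in-line slider-crank, |v_piston| = rω|sinθ|·[1 + r cosθ/√(L² − r² sin²θ)].
With r = 0.0452 m, L = 0.1602 m, θ = 76°: the bracketed kinematic factor |dx/dθ| = 0.04697 m.
ω = v/|dx/dθ| = 18.3/0.04697 = 389.61 rad/s.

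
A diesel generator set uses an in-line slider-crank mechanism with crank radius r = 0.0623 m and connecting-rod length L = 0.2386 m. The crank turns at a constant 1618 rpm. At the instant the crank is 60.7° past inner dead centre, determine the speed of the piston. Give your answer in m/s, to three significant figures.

10.4

ω = 2π·1618/60 = 169.4 rad/s
For an in-line slider-crank, x = r cosθ + √(L² − r² sin²θ), so v = −rω sinθ·[1 + r cosθ/√(L² − r² sin²θ)].
With r = 0.0623 m, L = 0.2386 m, θ = 60.7°: √(L² − r² sin²θ) = 0.23233 m.
v = −0.0623·169.4·0.87207·[1 + 0.0623·0.48938/0.23233] = -10.413 m/s.
|v| = 10.413 m/s.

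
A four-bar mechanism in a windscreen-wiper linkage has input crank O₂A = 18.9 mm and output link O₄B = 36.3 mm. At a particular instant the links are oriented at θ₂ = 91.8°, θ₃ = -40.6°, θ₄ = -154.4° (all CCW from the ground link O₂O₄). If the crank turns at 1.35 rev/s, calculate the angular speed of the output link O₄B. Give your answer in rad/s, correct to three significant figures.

3.56

ω₂ = 8.482 rad/s (from 1.35 rev/s).
Differentiating the loop-closure r₂e^{iθ₂}+r₃e^{iθ₃}=r₁+r₄e^{iθ₄} gives r₂ω₂e^{iθ₂}+r₃ω₃e^{iθ₃}=r₄ω₄e^{iθ₄}.
Eliminating the other unknown: ω₄ = r₂ω₂ sin(θ₂−θ₃) / [r₄ sin(θ₄−θ₃)].
Numerator sine = +0.73846; denominator sine = -0.91496.
Result = 0.0189·8.482·(+0.73846) / (0.0363·(-0.91496)) = -3.5644 rad/s; magnitude 3.5644 rad/s.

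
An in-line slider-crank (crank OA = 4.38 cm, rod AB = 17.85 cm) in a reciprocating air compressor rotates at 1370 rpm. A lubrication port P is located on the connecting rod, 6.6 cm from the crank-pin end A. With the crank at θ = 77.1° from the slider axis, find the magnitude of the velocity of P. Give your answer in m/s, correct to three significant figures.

ω = 143.5 rad/s.  Crank-pin speed |V_A| = rω = 6.2838 m/s, perpendicular to OA.
Rod angle: sinφ = −(r/L) sinθ ⇒ φ = -13.838°; ω_rod = −rω cosθ/√(L²−r²sin²θ) = -8.0941 rad/s.
V_P = V_A + ω_rod × AP, with AP = 0.066 m along the rod.
Components: V_Px = −rω sinθ − a·ω_rod·sinφ = -6.253 m/s;  V_Py = rω cosθ + a·ω_rod·cosφ = +0.88416 m/s.
|V_P| = √(V_Px² + V_Py²) = 6.3152 m/s.

6.32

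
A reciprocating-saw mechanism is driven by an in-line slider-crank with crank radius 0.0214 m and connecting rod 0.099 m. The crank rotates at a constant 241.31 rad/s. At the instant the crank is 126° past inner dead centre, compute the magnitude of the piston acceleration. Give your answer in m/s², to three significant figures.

ω = 241.3 rad/s
x(θ) = r cosθ + √(L² − r² sin²θ); with ω constant, a = ω²·d²x/dθ².
d²x/dθ² = −r cosθ − r²(cos2θ)/√u − r⁴ sin²2θ/(4u^{3/2}),  u = L² − r² sin²θ = 0.00950126 m².
Substituting r = 0.0214 m, L = 0.099 m, θ = 126°: d²x/dθ² = +0.013979 m.
a = ω²·d²x/dθ² = (241.3)²·(+0.013979) = +814.02 m/s²;  |a| = 814.02 m/s².

814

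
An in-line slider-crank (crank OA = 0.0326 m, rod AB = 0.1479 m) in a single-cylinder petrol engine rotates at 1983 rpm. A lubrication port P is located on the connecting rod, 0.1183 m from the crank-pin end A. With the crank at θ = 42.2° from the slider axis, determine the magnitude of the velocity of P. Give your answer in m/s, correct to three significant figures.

5.24

ω = 207.7 rad/s.  Crank-pin speed |V_A| = rω = 6.7697 m/s, perpendicular to OA.
Rod angle: sinφ = −(r/L) sinθ ⇒ φ = -8.515°; ω_rod = −rω cosθ/√(L²−r²sin²θ) = -34.286 rad/s.
V_P = V_A + ω_rod × AP, with AP = 0.1183 m along the rod.
Components: V_Px = −rω sinθ − a·ω_rod·sinφ = -5.1479 m/s;  V_Py = rω cosθ + a·ω_rod·cosφ = +1.0037 m/s.
|V_P| = √(V_Px² + V_Py²) = 5.2448 m/s.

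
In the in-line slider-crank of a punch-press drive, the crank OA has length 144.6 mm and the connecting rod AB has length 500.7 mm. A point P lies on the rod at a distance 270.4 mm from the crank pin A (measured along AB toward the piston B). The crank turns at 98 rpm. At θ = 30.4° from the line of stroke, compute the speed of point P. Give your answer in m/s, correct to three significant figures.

ω = 10.26 rad/s.  Crank-pin speed |V_A| = rω = 1.484 m/s, perpendicular to OA.
Rod angle: sinφ = −(r/L) sinθ ⇒ φ = -8.403°; ω_rod = −rω cosθ/√(L²−r²sin²θ) = -2.584 rad/s.
V_P = V_A + ω_rod × AP, with AP = 0.2704 m along the rod.
Components: V_Px = −rω sinθ − a·ω_rod·sinφ = -0.85305 m/s;  V_Py = rω cosθ + a·ω_rod·cosφ = +0.58872 m/s.
|V_P| = √(V_Px² + V_Py²) = 1.0365 m/s.

1.04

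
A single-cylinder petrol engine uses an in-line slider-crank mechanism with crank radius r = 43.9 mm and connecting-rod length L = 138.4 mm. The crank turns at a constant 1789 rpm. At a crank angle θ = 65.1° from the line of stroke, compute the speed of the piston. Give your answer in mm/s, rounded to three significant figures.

ω = 2π·1789/60 = 187.3 rad/s
For an in-line slider-crank, x = r cosθ + √(L² − r² sin²θ), so v = −rω sinθ·[1 + r cosθ/√(L² − r² sin²θ)].
With r = 0.0439 m, L = 0.1384 m, θ = 65.1°: √(L² − r² sin²θ) = 0.13255 m.
v = −0.0439·187.3·0.90704·[1 + 0.0439·0.42104/0.13255] = -8.5001 m/s.
|v| = 8.5001 m/s = 8500.1 mm/s.

8500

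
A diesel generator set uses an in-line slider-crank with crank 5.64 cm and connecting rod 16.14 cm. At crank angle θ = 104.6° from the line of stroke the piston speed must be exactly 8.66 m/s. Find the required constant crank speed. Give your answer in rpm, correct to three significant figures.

1670

For an in-line slider-crank, |v_piston| = rω|sinθ|·[1 + r cosθ/√(L² − r² sin²θ)].
With r = 0.0564 m, L = 0.1614 m, θ = 104.6°: the bracketed kinematic factor |dx/dθ| = 0.04947 m.
ω = v/|dx/dθ| = 8.66/0.04947 = 175.05 rad/s.
N = 60ω/(2π) = 1671.6 rpm.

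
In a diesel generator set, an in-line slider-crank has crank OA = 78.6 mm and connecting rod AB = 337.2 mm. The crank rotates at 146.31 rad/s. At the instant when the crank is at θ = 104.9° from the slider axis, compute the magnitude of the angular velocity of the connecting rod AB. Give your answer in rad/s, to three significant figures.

9.00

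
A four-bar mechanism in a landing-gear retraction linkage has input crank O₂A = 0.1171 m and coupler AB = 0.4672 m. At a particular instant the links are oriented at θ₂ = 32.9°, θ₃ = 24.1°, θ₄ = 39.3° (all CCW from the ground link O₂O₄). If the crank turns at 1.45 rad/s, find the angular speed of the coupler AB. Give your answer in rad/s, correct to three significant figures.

0.155

ω₂ = 1.45 rad/s
Differentiating the loop-closure r₂e^{iθ₂}+r₃e^{iθ₃}=r₁+r₄e^{iθ₄} gives r₂ω₂e^{iθ₂}+r₃ω₃e^{iθ₃}=r₄ω₄e^{iθ₄}.
Eliminating the other unknown: ω₃ = r₂ω₂ sin(θ₄−θ₂) / [r₃ sin(θ₃−θ₄)].
Numerator sine = +0.11147; denominator sine = -0.26219.
Result = 0.1171·1.45·(+0.11147) / (0.4672·(-0.26219)) = -0.15451 rad/s; magnitude 0.15451 rad/s.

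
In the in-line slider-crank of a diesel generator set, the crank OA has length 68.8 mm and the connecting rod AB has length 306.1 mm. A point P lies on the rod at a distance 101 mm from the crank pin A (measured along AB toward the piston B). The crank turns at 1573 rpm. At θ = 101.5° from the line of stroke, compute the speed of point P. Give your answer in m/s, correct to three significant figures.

ω = 164.7 rad/s.  Crank-pin speed |V_A| = rω = 11.333 m/s, perpendicular to OA.
Rod angle: sinφ = −(r/L) sinθ ⇒ φ = -12.724°; ω_rod = −rω cosθ/√(L²−r²sin²θ) = +7.5672 rad/s.
V_P = V_A + ω_rod × AP, with AP = 0.101 m along the rod.
Components: V_Px = −rω sinθ − a·ω_rod·sinφ = -10.937 m/s;  V_Py = rω cosθ + a·ω_rod·cosφ = -1.5139 m/s.
|V_P| = √(V_Px² + V_Py²) = 11.041 m/s.

11.0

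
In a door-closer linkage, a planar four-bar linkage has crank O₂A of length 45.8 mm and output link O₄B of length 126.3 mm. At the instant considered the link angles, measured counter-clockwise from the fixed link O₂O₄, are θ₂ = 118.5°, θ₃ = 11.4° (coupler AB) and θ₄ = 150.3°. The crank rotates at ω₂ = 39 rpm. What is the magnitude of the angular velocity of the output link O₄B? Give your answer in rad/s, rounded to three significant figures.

ω₂ = 4.084 rad/s (from 39 rpm).
Differentiating the loop-closure r₂e^{iθ₂}+r₃e^{iθ₃}=r₁+r₄e^{iθ₄} gives r₂ω₂e^{iθ₂}+r₃ω₃e^{iθ₃}=r₄ω₄e^{iθ₄}.
Eliminating the other unknown: ω₄ = r₂ω₂ sin(θ₂−θ₃) / [r₄ sin(θ₄−θ₃)].
Numerator sine = +0.95579; denominator sine = +0.65738.
Result = 0.0458·4.084·(+0.95579) / (0.1263·(+0.65738)) = +2.1533 rad/s; magnitude 2.1533 rad/s.

2.15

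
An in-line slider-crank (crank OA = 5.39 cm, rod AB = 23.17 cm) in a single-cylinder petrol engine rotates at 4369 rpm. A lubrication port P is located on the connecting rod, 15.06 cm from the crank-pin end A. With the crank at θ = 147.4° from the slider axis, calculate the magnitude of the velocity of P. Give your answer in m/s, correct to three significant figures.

13.7

ω = 457.5 rad/s.  Crank-pin speed |V_A| = rω = 24.66 m/s, perpendicular to OA.
Rod angle: sinφ = −(r/L) sinθ ⇒ φ = -7.200°; ω_rod = −rω cosθ/√(L²−r²sin²θ) = +90.377 rad/s.
V_P = V_A + ω_rod × AP, with AP = 0.1506 m along the rod.
Components: V_Px = −rω sinθ − a·ω_rod·sinφ = -11.58 m/s;  V_Py = rω cosθ + a·ω_rod·cosφ = -7.2718 m/s.
|V_P| = √(V_Px² + V_Py²) = 13.674 m/s.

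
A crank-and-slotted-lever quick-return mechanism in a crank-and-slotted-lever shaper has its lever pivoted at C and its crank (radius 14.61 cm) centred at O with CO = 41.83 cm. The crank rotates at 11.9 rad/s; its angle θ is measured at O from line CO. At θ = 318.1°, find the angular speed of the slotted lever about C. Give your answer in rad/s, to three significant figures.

2.77

ω = 11.9 rad/s
Crank pin A relative to C: A = (d + r cosθ, r sinθ); lever angle φ = atan2(r sinθ, d + r cosθ).
Differentiating tanφ: φ̇ = rω(d cosθ + r)/(d² + r² + 2dr cosθ).
d² + r² + 2dr cosθ = |CA|² = 0.287295 m²;  d cosθ + r = +0.45745 m.
|ω_lever| = |0.1461·11.9·+0.45745| / 0.287295 = 2.7683 rad/s.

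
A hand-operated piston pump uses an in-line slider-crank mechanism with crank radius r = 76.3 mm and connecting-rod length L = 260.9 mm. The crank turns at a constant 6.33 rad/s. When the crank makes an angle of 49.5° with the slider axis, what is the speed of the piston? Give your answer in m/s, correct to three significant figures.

0.439

ω = 6.33 rad/s
For an in-line slider-crank, x = r cosθ + √(L² − r² sin²θ), so v = −rω sinθ·[1 + r cosθ/√(L² − r² sin²θ)].
With r = 0.0763 m, L = 0.2609 m, θ = 49.5°: √(L² − r² sin²θ) = 0.25437 m.
v = −0.0763·6.33·0.76041·[1 + 0.0763·0.64945/0.25437] = -0.43881 m/s.
|v| = 0.43881 m/s.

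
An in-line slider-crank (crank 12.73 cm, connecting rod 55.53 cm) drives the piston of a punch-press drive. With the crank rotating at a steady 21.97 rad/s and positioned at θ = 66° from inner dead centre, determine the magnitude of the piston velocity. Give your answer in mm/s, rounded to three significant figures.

2800

ω = 21.97 rad/s
For an in-line slider-crank, x = r cosθ + √(L² − r² sin²θ), so v = −rω sinθ·[1 + r cosθ/√(L² − r² sin²θ)].
With r = 0.1273 m, L = 0.5553 m, θ = 66°: √(L² − r² sin²θ) = 0.54299 m.
v = −0.1273·21.97·0.91355·[1 + 0.1273·0.40674/0.54299] = -2.7986 m/s.
|v| = 2.7986 m/s = 2798.6 mm/s.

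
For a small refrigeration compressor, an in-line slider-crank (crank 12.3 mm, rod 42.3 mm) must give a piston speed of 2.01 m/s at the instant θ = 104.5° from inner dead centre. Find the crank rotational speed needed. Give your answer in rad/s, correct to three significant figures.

For an in-line slider-crank, |v_piston| = rω|sinθ|·[1 + r cosθ/√(L² − r² sin²θ)].
With r = 0.0123 m, L = 0.0423 m, θ = 104.5°: the bracketed kinematic factor |dx/dθ| = 0.011005 m.
ω = v/|dx/dθ| = 2.01/0.011005 = 182.65 rad/s.

183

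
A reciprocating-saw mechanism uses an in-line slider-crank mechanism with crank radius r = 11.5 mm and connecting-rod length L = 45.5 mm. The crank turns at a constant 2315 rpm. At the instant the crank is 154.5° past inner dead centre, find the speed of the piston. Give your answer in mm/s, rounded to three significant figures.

925

ω = 2π·2315/60 = 242.4 rad/s
For an in-line slider-crank, x = r cosθ + √(L² − r² sin²θ), so v = −rω sinθ·[1 + r cosθ/√(L² − r² sin²θ)].
With r = 0.0115 m, L = 0.0455 m, θ = 154.5°: √(L² − r² sin²θ) = 0.04523 m.
v = −0.0115·242.4·0.43051·[1 + 0.0115·-0.90259/0.04523] = -0.92479 m/s.
|v| = 0.92479 m/s = 924.79 mm/s.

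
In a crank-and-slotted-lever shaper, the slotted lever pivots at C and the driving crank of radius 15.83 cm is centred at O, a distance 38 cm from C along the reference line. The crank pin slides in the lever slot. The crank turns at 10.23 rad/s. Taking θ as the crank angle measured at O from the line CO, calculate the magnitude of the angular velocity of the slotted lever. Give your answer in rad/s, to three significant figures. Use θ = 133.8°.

1.97

ω = 10.23 rad/s
Crank pin A relative to C: A = (d + r cosθ, r sinθ); lever angle φ = atan2(r sinθ, d + r cosθ).
Differentiating tanφ: φ̇ = rω(d cosθ + r)/(d² + r² + 2dr cosθ).
d² + r² + 2dr cosθ = |CA|² = 0.0861885 m²;  d cosθ + r = -0.10471 m.
|ω_lever| = |0.1583·10.23·-0.10471| / 0.0861885 = 1.9675 rad/s.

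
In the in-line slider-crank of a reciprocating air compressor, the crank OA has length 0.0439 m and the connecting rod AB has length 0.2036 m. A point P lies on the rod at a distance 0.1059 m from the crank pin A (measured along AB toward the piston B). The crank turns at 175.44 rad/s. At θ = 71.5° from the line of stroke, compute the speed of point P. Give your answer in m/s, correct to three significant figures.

ω = 175.4 rad/s.  Crank-pin speed |V_A| = rω = 7.7018 m/s, perpendicular to OA.
Rod angle: sinφ = −(r/L) sinθ ⇒ φ = -11.799°; ω_rod = −rω cosθ/√(L²−r²sin²θ) = -12.262 rad/s.
V_P = V_A + ω_rod × AP, with AP = 0.1059 m along the rod.
Components: V_Px = −rω sinθ − a·ω_rod·sinφ = -7.5693 m/s;  V_Py = rω cosθ + a·ω_rod·cosφ = +1.1727 m/s.
|V_P| = √(V_Px² + V_Py²) = 7.6596 m/s.

7.66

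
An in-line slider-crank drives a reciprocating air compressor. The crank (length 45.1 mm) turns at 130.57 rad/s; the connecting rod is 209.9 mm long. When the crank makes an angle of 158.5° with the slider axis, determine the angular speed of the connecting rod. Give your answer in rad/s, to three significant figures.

26.2

ω = 130.6 rad/s
The rod makes angle φ with the slider axis where L sinφ = r sinθ; differentiating, L cosφ·φ̇ = r ω cosθ.
L cosφ = √(L² − r² sin²θ) = 0.20925 m.
|ω_rod| = r ω |cosθ| / √(L² − r² sin²θ) = 0.0451·130.6·0.93042/0.20925 = 26.184 rad/s.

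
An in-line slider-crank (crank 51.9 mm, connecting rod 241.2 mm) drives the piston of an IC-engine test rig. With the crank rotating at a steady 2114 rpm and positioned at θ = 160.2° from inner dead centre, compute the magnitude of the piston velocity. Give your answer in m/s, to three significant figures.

3.10

ω = 2π·2114/60 = 221.4 rad/s
For an in-line slider-crank, x = r cosθ + √(L² − r² sin²θ), so v = −rω sinθ·[1 + r cosθ/√(L² − r² sin²θ)].
With r = 0.0519 m, L = 0.2412 m, θ = 160.2°: √(L² − r² sin²θ) = 0.24056 m.
v = −0.0519·221.4·0.33874·[1 + 0.0519·-0.94088/0.24056] = -3.1019 m/s.
|v| = 3.1019 m/s.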